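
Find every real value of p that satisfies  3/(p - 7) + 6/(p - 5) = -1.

Multiply both sides by (p - 7)(p - 5):
3(p - 5) + 6(p - 7) = -(p - 7)(p - 5).
Expand and collect terms: -p² + 3p + 22 = 0.
By the quadratic formula, p = (-3 ± √97) / -2, so p ≈ -3.4244 or p ≈ 6.4244.
Neither value makes a denominator zero (p ≠ 7, p ≠ 5), so both are valid.

p = -3.4244 or p = 6.4244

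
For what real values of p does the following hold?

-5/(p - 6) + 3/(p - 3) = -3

p = 2.3112 or p = 7.3555

Multiply both sides by (p - 6)(p - 3):
-5(p - 3) + 3(p - 6) = -3(p - 6)(p - 3).
Expand and collect terms: -3p^2 + 29p - 51 = 0.
By the quadratic formula, p = (-29 +/- sqrt(229)) / -6, so p ~= 2.3112 or p ~= 7.3555.
Neither value makes a denominator zero (p != 6, p != 3), so both are valid.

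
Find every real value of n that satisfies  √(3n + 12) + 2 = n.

n = 8

Isolate the radical: √(3n + 12) = n - 2.
Square both sides: 3n + 12 = (n - 2)².
Expand and rearrange: n² - 7n - 8 = 0.
Solving gives n = 8 or n = -1.
Check each candidate in the original equation:
  n = 8: √(36) = 6, while n - 2 = 6 — valid.
  n = -1: √(9) = 3, while n - 2 = -3 — extraneous.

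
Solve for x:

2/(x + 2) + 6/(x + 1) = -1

Multiply both sides by (x + 2)(x + 1):
2(x + 1) + 6(x + 2) = -(x + 2)(x + 1).
Expand and collect terms: -x² - 11x - 16 = 0.
By the quadratic formula, x = (11 ± √57) / -2, so x ≈ -9.2749 or x ≈ -1.7251.
Neither value makes a denominator zero (x ≠ -2, x ≠ -1), so both are valid.

x = -9.2749 or x = -1.7251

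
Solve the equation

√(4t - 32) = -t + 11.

Square both sides: 4t - 32 = (-t + 11)².
Expand and rearrange: t² - 26t + 153 = 0.
Solving gives t = 17 or t = 9.
Check each candidate in the original equation:
  t = 17: √(36) = 6, while -t + 11 = -6 — extraneous.
  t = 9: √(4) = 2, while -t + 11 = 2 — valid.

t = 9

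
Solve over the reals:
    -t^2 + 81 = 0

Factor: -1(t - 9)(t + 9) = 0.
So t = 9 or t = -9.

t = -9 or t = 9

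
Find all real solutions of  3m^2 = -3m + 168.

Bring every term to one side: 3m^2 + 3m - 168 = 0.
Factor: 3(m - 7)(m + 8) = 0.
So m = 7 or m = -8.

m = -8 or m = 7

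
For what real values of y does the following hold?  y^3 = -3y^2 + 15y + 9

Rearrange: y^3 + 3y^2 - 15y - 9 = 0.
Possible rational roots are divisors of -9. Testing y = 3 gives 0, so (y - 3) is a factor.
Divide: y^3 + 3y^2 - 15y - 9 = (y - 3)(y^2 + 6y + 3).
Apply the quadratic formula to y^2 + 6y + 3 = 0: y = (-6 +/- sqrt(24))/2, i.e. y ~= -0.5505 or y ~= -5.4495.

y = -5.4495 or y = -0.5505 or y = 3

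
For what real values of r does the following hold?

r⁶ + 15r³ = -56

Let u = r³. The equation becomes u² + 15u + 56 = 0.
Factor: (u + 8)(u + 7) = 0, so u = -8 or u = -7.
r³ = -8 gives r = -2.
r³ = -7 gives r = -∛(7) ≈ -1.9129.

r = -2 or r = -1.9129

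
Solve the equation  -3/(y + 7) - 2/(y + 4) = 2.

y = -8.886 or y = -4.614

Multiply both sides by (y + 7)(y + 4):
-3(y + 4) - 2(y + 7) = 2(y + 7)(y + 4).
Expand and collect terms: 2y² + 27y + 82 = 0.
By the quadratic formula, y = (-27 ± √73) / 4, so y ≈ -4.614 or y ≈ -8.886.
Neither value makes a denominator zero (y ≠ -7, y ≠ -4), so both are valid.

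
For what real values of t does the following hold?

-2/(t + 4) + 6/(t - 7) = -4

Multiply both sides by (t + 4)(t - 7):
-2(t - 7) + 6(t + 4) = -4(t + 4)(t - 7).
Expand and collect terms: -4t^2 + 8t + 74 = 0.
By the quadratic formula, t = (-8 +/- sqrt(1248)) / -8, so t ~= -3.4159 or t ~= 5.4159.
Neither value makes a denominator zero (t != -4, t != 7), so both are valid.

t = -3.4159 or t = 5.4159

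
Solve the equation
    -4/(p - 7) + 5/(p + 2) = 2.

p = 2.5 or p = 3

Multiply both sides by (p - 7)(p + 2):
-4(p + 2) + 5(p - 7) = 2(p - 7)(p + 2).
Expand and collect terms: 2p^2 - 11p + 15 = 0.
Factor or apply the quadratic formula: p = 3 or p = 2.5.
Neither value makes a denominator zero (p != 7, p != -2), so both are valid.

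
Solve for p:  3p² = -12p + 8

p = -4.582 or p = 0.582

Rearrange to standard form: 3p² + 12p - 8 = 0.
Discriminant: (12)² − 4·3·(-8) = 240.
Quadratic formula: p = (-12 ± √240) / 6.
So p = -2 + 2·√(15)/3 ≈ 0.582 or p = -2·√(15)/3 - 2 ≈ -4.582.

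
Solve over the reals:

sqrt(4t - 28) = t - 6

t = 8

Square both sides: 4t - 28 = (t - 6)^2.
Expand and rearrange: t^2 - 16t + 64 = 0.
This gives the repeated root t = 8.
Check in the original equation:
  t = 8: sqrt(4) = 2, while t - 6 = 2 — valid.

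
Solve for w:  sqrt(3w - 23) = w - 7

w = 8 or w = 9

Square both sides: 3w - 23 = (w - 7)^2.
Expand and rearrange: w^2 - 17w + 72 = 0.
Solving gives w = 9 or w = 8.
Check each candidate in the original equation:
  w = 9: sqrt(4) = 2, while w - 7 = 2 — valid.
  w = 8: sqrt(1) = 1, while w - 7 = 1 — valid.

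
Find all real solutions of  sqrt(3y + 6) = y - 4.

Square both sides: 3y + 6 = (y - 4)^2.
Expand and rearrange: y^2 - 11y + 10 = 0.
Solving gives y = 10 or y = 1.
Check each candidate in the original equation:
  y = 10: sqrt(36) = 6, while y - 4 = 6 — valid.
  y = 1: sqrt(9) = 3, while y - 4 = -3 — extraneous.

y = 10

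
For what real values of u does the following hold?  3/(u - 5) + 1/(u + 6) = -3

Multiply both sides by (u - 5)(u + 6):
3(u + 6) + (u - 5) = -3(u - 5)(u + 6).
Expand and collect terms: -3u² - 7u + 77 = 0.
By the quadratic formula, u = (7 ± √973) / -6, so u ≈ -6.3655 or u ≈ 4.0322.
Neither value makes a denominator zero (u ≠ 5, u ≠ -6), so both are valid.

u = -6.3655 or u = 4.0322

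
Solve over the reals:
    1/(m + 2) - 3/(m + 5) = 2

Multiply both sides by (m + 2)(m + 5):
(m + 5) - 3(m + 2) = 2(m + 2)(m + 5).
Expand and collect terms: 2m^2 + 16m + 21 = 0.
By the quadratic formula, m = (-16 +/- sqrt(88)) / 4, so m ~= -1.6548 or m ~= -6.3452.
Neither value makes a denominator zero (m != -2, m != -5), so both are valid.

m = -6.3452 or m = -1.6548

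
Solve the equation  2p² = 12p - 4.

Rearrange to standard form: 2p² - 12p + 4 = 0.
Discriminant: (-12)² − 4·2·4 = 112.
Quadratic formula: p = (12 ± √112) / 4.
So p = √(7) + 3 ≈ 5.6458 or p = 3 - √(7) ≈ 0.3542.

p = 0.3542 or p = 5.6458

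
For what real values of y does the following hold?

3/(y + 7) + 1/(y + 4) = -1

y = -10.5414 or y = -4.4586

Multiply both sides by (y + 7)(y + 4):
3(y + 4) + (y + 7) = -(y + 7)(y + 4).
Expand and collect terms: -y² - 15y - 47 = 0.
By the quadratic formula, y = (15 ± √37) / -2, so y ≈ -10.5414 or y ≈ -4.4586.
Neither value makes a denominator zero (y ≠ -7, y ≠ -4), so both are valid.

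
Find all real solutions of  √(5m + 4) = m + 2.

m = 0 or m = 1

Square both sides: 5m + 4 = (m + 2)².
Expand and rearrange: m² - m = 0.
Solving gives m = 1 or m = 0.
Check each candidate in the original equation:
  m = 1: √(9) = 3, while m + 2 = 3 — valid.
  m = 0: √(4) = 2, while m + 2 = 2 — valid.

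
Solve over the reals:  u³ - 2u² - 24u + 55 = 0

u = -5 or u = 2.382 or u = 4.618

Possible rational roots are divisors of 55. Testing u = -5 gives 0, so (u + 5) is a factor.
Divide: u³ - 2u² - 24u + 55 = (u + 5)(u² - 7u + 11).
Apply the quadratic formula to u² - 7u + 11 = 0: u = (7 ± √5)/2, i.e. u ≈ 4.618 or u ≈ 2.382.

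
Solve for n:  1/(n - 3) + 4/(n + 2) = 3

Multiply both sides by (n - 3)(n + 2):
(n + 2) + 4(n - 3) = 3(n - 3)(n + 2).
Expand and collect terms: 3n² - 8n - 8 = 0.
By the quadratic formula, n = (8 ± √160) / 6, so n ≈ 3.4415 or n ≈ -0.7749.
Neither value makes a denominator zero (n ≠ 3, n ≠ -2), so both are valid.

n = -0.7749 or n = 3.4415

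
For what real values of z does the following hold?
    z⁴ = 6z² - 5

Let u = z². The equation becomes u² - 6u + 5 = 0.
Factor: (u - 5)(u - 1) = 0, so u = 5 or u = 1.
z² = 5 gives z = ±√(5) ≈ ±2.2361.
z² = 1 gives z = ±1.

z = -2.2361 or z = -1 or z = 1 or z = 2.2361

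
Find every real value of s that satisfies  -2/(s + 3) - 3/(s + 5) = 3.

s = -6.2573 or s = -3.4093

Multiply both sides by (s + 3)(s + 5):
-2(s + 5) - 3(s + 3) = 3(s + 3)(s + 5).
Expand and collect terms: 3s^2 + 29s + 64 = 0.
By the quadratic formula, s = (-29 +/- sqrt(73)) / 6, so s ~= -3.4093 or s ~= -6.2573.
Neither value makes a denominator zero (s != -3, s != -5), so both are valid.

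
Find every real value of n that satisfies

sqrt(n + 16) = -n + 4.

n = 0

Square both sides: n + 16 = (-n + 4)^2.
Expand and rearrange: n^2 - 9n = 0.
Solving gives n = 9 or n = 0.
Check each candidate in the original equation:
  n = 9: sqrt(25) = 5, while -n + 4 = -5 — extraneous.
  n = 0: sqrt(16) = 4, while -n + 4 = 4 — valid.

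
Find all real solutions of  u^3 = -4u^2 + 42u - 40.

u = -9.099 or u = 1.099 or u = 4

Rearrange: u^3 + 4u^2 - 42u + 40 = 0.
Possible rational roots are divisors of 40. Testing u = 4 gives 0, so (u - 4) is a factor.
Divide: u^3 + 4u^2 - 42u + 40 = (u - 4)(u^2 + 8u - 10).
Apply the quadratic formula to u^2 + 8u - 10 = 0: u = (-8 +/- sqrt(104))/2, i.e. u ~= 1.099 or u ~= -9.099.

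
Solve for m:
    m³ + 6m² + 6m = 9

Rearrange: m³ + 6m² + 6m - 9 = 0.
Possible rational roots are divisors of -9. Testing m = -3 gives 0, so (m + 3) is a factor.
Divide: m³ + 6m² + 6m - 9 = (m + 3)(m² + 3m - 3).
Apply the quadratic formula to m² + 3m - 3 = 0: m = (-3 ± √21)/2, i.e. m ≈ 0.7913 or m ≈ -3.7913.

m = -3.7913 or m = -3 or m = 0.7913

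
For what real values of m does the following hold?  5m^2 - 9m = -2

m = 0.2597 or m = 1.5403

Rearrange to standard form: 5m^2 - 9m + 2 = 0.
Discriminant: (-9)^2 - 4*5*2 = 41.
Quadratic formula: m = (9 +/- sqrt(41)) / 10.
So m = sqrt(41)/10 + 9/10 ~= 1.5403 or m = 9/10 - sqrt(41)/10 ~= 0.2597.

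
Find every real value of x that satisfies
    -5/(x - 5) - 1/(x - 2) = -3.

Multiply both sides by (x - 5)(x - 2):
-5(x - 2) - (x - 5) = -3(x - 5)(x - 2).
Expand and collect terms: -3x^2 + 27x - 45 = 0.
By the quadratic formula, x = (-27 +/- sqrt(189)) / -6, so x ~= 2.2087 or x ~= 6.7913.
Neither value makes a denominator zero (x != 5, x != 2), so both are valid.

x = 2.2087 or x = 6.7913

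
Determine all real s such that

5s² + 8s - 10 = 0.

s = -2.4248 or s = 0.8248

Discriminant: (8)² − 4·5·(-10) = 264.
Quadratic formula: s = (-8 ± √264) / 10.
So s = -4/5 + √(66)/5 ≈ 0.8248 or s = -√(66)/5 - 4/5 ≈ -2.4248.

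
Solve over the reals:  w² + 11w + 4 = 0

Discriminant: (11)² − 4·1·4 = 105.
Quadratic formula: w = (-11 ± √105) / 2.
So w = -11/2 + √(105)/2 ≈ -0.3765 or w = -11/2 - √(105)/2 ≈ -10.6235.

w = -10.6235 or w = -0.3765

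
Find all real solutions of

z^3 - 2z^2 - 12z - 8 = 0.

z = -2 or z = -0.8284 or z = 4.8284

Possible rational roots are divisors of -8. Testing z = -2 gives 0, so (z + 2) is a factor.
Divide: z^3 - 2z^2 - 12z - 8 = (z + 2)(z^2 - 4z - 4).
Apply the quadratic formula to z^2 - 4z - 4 = 0: z = (4 +/- sqrt(32))/2, i.e. z ~= 4.8284 or z ~= -0.8284.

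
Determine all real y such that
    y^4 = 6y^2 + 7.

y = -2.6458 or y = 2.6458

Let u = y^2. The equation becomes u^2 - 6u - 7 = 0.
Factor: (u + 1)(u - 7) = 0, so u = -1 or u = 7.
y^2 = -1 < 0 has no real solution.
y^2 = 7 gives y = +/-sqrt(7) ~= +/-2.6458.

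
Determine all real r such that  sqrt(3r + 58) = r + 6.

r = 2

Square both sides: 3r + 58 = (r + 6)^2.
Expand and rearrange: r^2 + 9r - 22 = 0.
Solving gives r = 2 or r = -11.
Check each candidate in the original equation:
  r = 2: sqrt(64) = 8, while r + 6 = 8 — valid.
  r = -11: sqrt(25) = 5, while r + 6 = -5 — extraneous.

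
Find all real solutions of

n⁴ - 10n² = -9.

Let u = n². The equation becomes u² - 10u + 9 = 0.
Factor: (u - 1)(u - 9) = 0, so u = 1 or u = 9.
n² = 1 gives n = ±1.
n² = 9 gives n = ±3.

n = -3 or n = -1 or n = 1 or n = 3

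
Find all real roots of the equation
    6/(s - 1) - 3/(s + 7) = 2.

s = -8.129 or s = 3.629

Multiply both sides by (s - 1)(s + 7):
6(s + 7) - 3(s - 1) = 2(s - 1)(s + 7).
Expand and collect terms: 2s² + 9s - 59 = 0.
By the quadratic formula, s = (-9 ± √553) / 4, so s ≈ 3.629 or s ≈ -8.129.
Neither value makes a denominator zero (s ≠ 1, s ≠ -7), so both are valid.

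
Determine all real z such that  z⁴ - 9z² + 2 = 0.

z = -2.9618 or z = -0.4775 or z = 0.4775 or z = 2.9618

Let u = z². The equation becomes u² - 9u + 2 = 0.
By the quadratic formula, u = √(73)/2 + 9/2 or u = 9/2 - √(73)/2.
z² = √(73)/2 + 9/2 gives z = ±√(√(73)/2 + 9/2) ≈ ±2.9618.
z² = 9/2 - √(73)/2 gives z = ±√(9/2 - √(73)/2) ≈ ±0.4775.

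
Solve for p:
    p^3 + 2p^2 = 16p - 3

Rearrange: p^3 + 2p^2 - 16p + 3 = 0.
Possible rational roots are divisors of 3. Testing p = 3 gives 0, so (p - 3) is a factor.
Divide: p^3 + 2p^2 - 16p + 3 = (p - 3)(p^2 + 5p - 1).
Apply the quadratic formula to p^2 + 5p - 1 = 0: p = (-5 +/- sqrt(29))/2, i.e. p ~= 0.1926 or p ~= -5.1926.

p = -5.1926 or p = 0.1926 or p = 3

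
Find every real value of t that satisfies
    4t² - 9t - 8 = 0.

Discriminant: (-9)² − 4·4·(-8) = 209.
Quadratic formula: t = (9 ± √209) / 8.
So t = 9/8 + √(209)/8 ≈ 2.9321 or t = 9/8 - √(209)/8 ≈ -0.6821.

t = -0.6821 or t = 2.9321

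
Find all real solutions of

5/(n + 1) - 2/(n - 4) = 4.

n = 0.4553 or n = 3.2947

Multiply both sides by (n + 1)(n - 4):
5(n - 4) - 2(n + 1) = 4(n + 1)(n - 4).
Expand and collect terms: 4n^2 - 15n + 6 = 0.
By the quadratic formula, n = (15 +/- sqrt(129)) / 8, so n ~= 3.2947 or n ~= 0.4553.
Neither value makes a denominator zero (n != -1, n != 4), so both are valid.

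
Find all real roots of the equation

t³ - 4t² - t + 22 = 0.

t = -2

Possible rational roots are divisors of 22. Testing t = -2 gives 0, so (t + 2) is a factor.
Divide: t³ - 4t² - t + 22 = (t + 2)(t² - 6t + 11).
The quadratic t² - 6t + 11 has discriminant -8 < 0, so no further real roots.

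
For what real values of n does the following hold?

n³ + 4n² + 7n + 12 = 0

Possible rational roots are divisors of 12. Testing n = -3 gives 0, so (n + 3) is a factor.
Divide: n³ + 4n² + 7n + 12 = (n + 3)(n² + n + 4).
The quadratic n² + n + 4 has discriminant -15 < 0, so no further real roots.

n = -3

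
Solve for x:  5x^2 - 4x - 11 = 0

x = -1.1362 or x = 1.9362

Discriminant: (-4)^2 - 4*5*(-11) = 236.
Quadratic formula: x = (4 +/- sqrt(236)) / 10.
So x = 2/5 + sqrt(59)/5 ~= 1.9362 or x = 2/5 - sqrt(59)/5 ~= -1.1362.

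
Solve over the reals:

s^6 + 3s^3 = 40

s = -2 or s = 1.71

Let u = s^3. The equation becomes u^2 + 3u - 40 = 0.
Factor: (u - 5)(u + 8) = 0, so u = 5 or u = -8.
s^3 = 5 gives s = (5)^(1/3) ~= 1.71.
s^3 = -8 gives s = -2.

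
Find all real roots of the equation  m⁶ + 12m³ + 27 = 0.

Let u = m³. The equation becomes u² + 12u + 27 = 0.
Factor: (u + 9)(u + 3) = 0, so u = -9 or u = -3.
m³ = -9 gives m = -∛(9) ≈ -2.0801.
m³ = -3 gives m = -∛(3) ≈ -1.4422.

m = -2.0801 or m = -1.4422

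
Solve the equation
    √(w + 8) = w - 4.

w = 8

Square both sides: w + 8 = (w - 4)².
Expand and rearrange: w² - 9w + 8 = 0.
Solving gives w = 8 or w = 1.
Check each candidate in the original equation:
  w = 8: √(16) = 4, while w - 4 = 4 — valid.
  w = 1: √(9) = 3, while w - 4 = -3 — extraneous.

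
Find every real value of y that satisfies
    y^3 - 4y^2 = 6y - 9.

Rearrange: y^3 - 4y^2 - 6y + 9 = 0.
Possible rational roots are divisors of 9. Testing y = 1 gives 0, so (y - 1) is a factor.
Divide: y^3 - 4y^2 - 6y + 9 = (y - 1)(y^2 - 3y - 9).
Apply the quadratic formula to y^2 - 3y - 9 = 0: y = (3 +/- sqrt(45))/2, i.e. y ~= 4.8541 or y ~= -1.8541.

y = -1.8541 or y = 1 or y = 4.8541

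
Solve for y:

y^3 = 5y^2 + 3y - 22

Rearrange: y^3 - 5y^2 - 3y + 22 = 0.
Possible rational roots are divisors of 22. Testing y = -2 gives 0, so (y + 2) is a factor.
Divide: y^3 - 5y^2 - 3y + 22 = (y + 2)(y^2 - 7y + 11).
Apply the quadratic formula to y^2 - 7y + 11 = 0: y = (7 +/- sqrt(5))/2, i.e. y ~= 4.618 or y ~= 2.382.

y = -2 or y = 2.382 or y = 4.618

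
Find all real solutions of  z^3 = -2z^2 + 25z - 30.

z = -6.5311 or z = 1.5311 or z = 3

Rearrange: z^3 + 2z^2 - 25z + 30 = 0.
Possible rational roots are divisors of 30. Testing z = 3 gives 0, so (z - 3) is a factor.
Divide: z^3 + 2z^2 - 25z + 30 = (z - 3)(z^2 + 5z - 10).
Apply the quadratic formula to z^2 + 5z - 10 = 0: z = (-5 +/- sqrt(65))/2, i.e. z ~= 1.5311 or z ~= -6.5311.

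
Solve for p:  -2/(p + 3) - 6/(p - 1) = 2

Multiply both sides by (p + 3)(p - 1):
-2(p - 1) - 6(p + 3) = 2(p + 3)(p - 1).
Expand and collect terms: 2p² + 12p + 10 = 0.
Factor or apply the quadratic formula: p = -1 or p = -5.
Neither value makes a denominator zero (p ≠ -3, p ≠ 1), so both are valid.

p = -5 or p = -1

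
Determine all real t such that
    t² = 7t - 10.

Bring every term to one side: t² - 7t + 10 = 0.
Factor: (t - 5)(t - 2) = 0.
So t = 5 or t = 2.

t = 2 or t = 5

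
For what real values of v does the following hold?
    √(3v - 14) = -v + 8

v = 6

Square both sides: 3v - 14 = (-v + 8)².
Expand and rearrange: v² - 19v + 78 = 0.
Solving gives v = 13 or v = 6.
Check each candidate in the original equation:
  v = 13: √(25) = 5, while -v + 8 = -5 — extraneous.
  v = 6: √(4) = 2, while -v + 8 = 2 — valid.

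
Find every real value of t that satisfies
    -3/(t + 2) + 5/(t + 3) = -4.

t = -3.8956 or t = -1.6044

Multiply both sides by (t + 2)(t + 3):
-3(t + 3) + 5(t + 2) = -4(t + 2)(t + 3).
Expand and collect terms: -4t² - 22t - 25 = 0.
By the quadratic formula, t = (22 ± √84) / -8, so t ≈ -3.8956 or t ≈ -1.6044.
Neither value makes a denominator zero (t ≠ -2, t ≠ -3), so both are valid.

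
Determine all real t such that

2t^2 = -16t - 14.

t = -7 or t = -1

Bring every term to one side: 2t^2 + 16t + 14 = 0.
Factor: 2(t + 7)(t + 1) = 0.
So t = -7 or t = -1.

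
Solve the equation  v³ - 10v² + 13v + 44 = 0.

Possible rational roots are divisors of 44. Testing v = 4 gives 0, so (v - 4) is a factor.
Divide: v³ - 10v² + 13v + 44 = (v - 4)(v² - 6v - 11).
Apply the quadratic formula to v² - 6v - 11 = 0: v = (6 ± √80)/2, i.e. v ≈ 7.4721 or v ≈ -1.4721.

v = -1.4721 or v = 4 or v = 7.4721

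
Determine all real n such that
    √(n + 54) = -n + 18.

n = 10

Square both sides: n + 54 = (-n + 18)².
Expand and rearrange: n² - 37n + 270 = 0.
Solving gives n = 27 or n = 10.
Check each candidate in the original equation:
  n = 27: √(81) = 9, while -n + 18 = -9 — extraneous.
  n = 10: √(64) = 8, while -n + 18 = 8 — valid.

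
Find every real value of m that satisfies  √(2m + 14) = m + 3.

m = 1

Square both sides: 2m + 14 = (m + 3)².
Expand and rearrange: m² + 4m - 5 = 0.
Solving gives m = 1 or m = -5.
Check each candidate in the original equation:
  m = 1: √(16) = 4, while m + 3 = 4 — valid.
  m = -5: √(4) = 2, while m + 3 = -2 — extraneous.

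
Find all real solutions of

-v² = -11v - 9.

Rearrange to standard form: -v² + 11v + 9 = 0.
Discriminant: (11)² − 4·(-1)·9 = 157.
Quadratic formula: v = (-11 ± √157) / (-2).
So v = 11/2 - √(157)/2 ≈ -0.765 or v = 11/2 + √(157)/2 ≈ 11.765.

v = -0.765 or v = 11.765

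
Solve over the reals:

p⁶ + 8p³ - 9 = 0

Let u = p³. The equation becomes u² + 8u - 9 = 0.
Factor: (u + 9)(u - 1) = 0, so u = -9 or u = 1.
p³ = -9 gives p = -∛(9) ≈ -2.0801.
p³ = 1 gives p = 1.

p = -2.0801 or p = 1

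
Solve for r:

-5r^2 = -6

Rearrange to standard form: -5r^2 + 6 = 0.
Discriminant: (0)^2 - 4*(-5)*6 = 120.
Quadratic formula: r = (0 +/- sqrt(120)) / (-10).
So r = -sqrt(30)/5 ~= -1.0954 or r = sqrt(30)/5 ~= 1.0954.

r = -1.0954 or r = 1.0954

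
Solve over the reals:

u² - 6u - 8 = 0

u = -1.1231 or u = 7.1231

Discriminant: (-6)² − 4·1·(-8) = 68.
Quadratic formula: u = (6 ± √68) / 2.
So u = 3 + √(17) ≈ 7.1231 or u = 3 - √(17) ≈ -1.1231.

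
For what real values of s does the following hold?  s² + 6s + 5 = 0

s = -5 or s = -1

Factor: (s + 5)(s + 1) = 0.
So s = -5 or s = -1.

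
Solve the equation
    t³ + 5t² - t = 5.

t = -5 or t = -1 or t = 1

Rearrange: t³ + 5t² - t - 5 = 0.
Possible rational roots are divisors of -5. Testing t = -1 gives 0, so (t + 1) is a factor.
Divide: t³ + 5t² - t - 5 = (t + 1)(t² + 4t - 5).
Factor the quadratic: t = 1 or t = -5.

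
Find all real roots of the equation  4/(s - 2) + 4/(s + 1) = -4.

s = -2.3028 or s = 1.3028

Multiply both sides by (s - 2)(s + 1):
4(s + 1) + 4(s - 2) = -4(s - 2)(s + 1).
Expand and collect terms: -4s² - 4s + 12 = 0.
By the quadratic formula, s = (4 ± √208) / -8, so s ≈ -2.3028 or s ≈ 1.3028.
Neither value makes a denominator zero (s ≠ 2, s ≠ -1), so both are valid.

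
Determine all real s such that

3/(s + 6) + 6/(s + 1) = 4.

Multiply both sides by (s + 6)(s + 1):
3(s + 1) + 6(s + 6) = 4(s + 6)(s + 1).
Expand and collect terms: 4s^2 + 19s - 15 = 0.
By the quadratic formula, s = (-19 +/- sqrt(601)) / 8, so s ~= 0.6894 or s ~= -5.4394.
Neither value makes a denominator zero (s != -6, s != -1), so both are valid.

s = -5.4394 or s = 0.6894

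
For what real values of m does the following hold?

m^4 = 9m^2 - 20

Let u = m^2. The equation becomes u^2 - 9u + 20 = 0.
Factor: (u - 5)(u - 4) = 0, so u = 5 or u = 4.
m^2 = 5 gives m = +/-sqrt(5) ~= +/-2.2361.
m^2 = 4 gives m = +/-2.

m = -2.2361 or m = -2 or m = 2 or m = 2.2361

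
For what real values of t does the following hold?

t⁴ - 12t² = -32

t = -2.8284 or t = -2 or t = 2 or t = 2.8284

Let u = t². The equation becomes u² - 12u + 32 = 0.
Factor: (u - 4)(u - 8) = 0, so u = 4 or u = 8.
t² = 4 gives t = ±2.
t² = 8 gives t = ±2·√(2) ≈ ±2.8284.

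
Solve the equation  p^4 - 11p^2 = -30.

Let u = p^2. The equation becomes u^2 - 11u + 30 = 0.
Factor: (u - 6)(u - 5) = 0, so u = 6 or u = 5.
p^2 = 6 gives p = +/-sqrt(6) ~= +/-2.4495.
p^2 = 5 gives p = +/-sqrt(5) ~= +/-2.2361.

p = -2.4495 or p = -2.2361 or p = 2.2361 or p = 2.4495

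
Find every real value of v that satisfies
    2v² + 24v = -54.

v = -9 or v = -3

Bring every term to one side: 2v² + 24v + 54 = 0.
Factor: 2(v + 3)(v + 9) = 0.
So v = -3 or v = -9.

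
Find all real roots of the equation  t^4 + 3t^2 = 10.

t = -1.4142 or t = 1.4142

Let u = t^2. The equation becomes u^2 + 3u - 10 = 0.
Factor: (u + 5)(u - 2) = 0, so u = -5 or u = 2.
t^2 = -5 < 0 has no real solution.
t^2 = 2 gives t = +/-sqrt(2) ~= +/-1.4142.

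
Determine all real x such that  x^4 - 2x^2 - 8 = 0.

x = -2 or x = 2

Let u = x^2. The equation becomes u^2 - 2u - 8 = 0.
Factor: (u - 4)(u + 2) = 0, so u = 4 or u = -2.
x^2 = 4 gives x = +/-2.
x^2 = -2 < 0 has no real solution.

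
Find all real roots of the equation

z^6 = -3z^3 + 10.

Let u = z^3. The equation becomes u^2 + 3u - 10 = 0.
Factor: (u + 5)(u - 2) = 0, so u = -5 or u = 2.
z^3 = -5 gives z = -(5)^(1/3) ~= -1.71.
z^3 = 2 gives z = (2)^(1/3) ~= 1.2599.

z = -1.71 or z = 1.2599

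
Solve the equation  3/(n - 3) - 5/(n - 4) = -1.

n = 2.2087 or n = 6.7913

Multiply both sides by (n - 3)(n - 4):
3(n - 4) - 5(n - 3) = -(n - 3)(n - 4).
Expand and collect terms: -n² + 9n - 15 = 0.
By the quadratic formula, n = (-9 ± √21) / -2, so n ≈ 2.2087 or n ≈ 6.7913.
Neither value makes a denominator zero (n ≠ 3, n ≠ 4), so both are valid.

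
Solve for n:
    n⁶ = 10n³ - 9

n = 1 or n = 2.0801

Let u = n³. The equation becomes u² - 10u + 9 = 0.
Factor: (u - 1)(u - 9) = 0, so u = 1 or u = 9.
n³ = 1 gives n = 1.
n³ = 9 gives n = ∛(9) ≈ 2.0801.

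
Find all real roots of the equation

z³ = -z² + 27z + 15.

z = -5.4495 or z = -0.5505 or z = 5

Rearrange: z³ + z² - 27z - 15 = 0.
Possible rational roots are divisors of -15. Testing z = 5 gives 0, so (z - 5) is a factor.
Divide: z³ + z² - 27z - 15 = (z - 5)(z² + 6z + 3).
Apply the quadratic formula to z² + 6z + 3 = 0: z = (-6 ± √24)/2, i.e. z ≈ -0.5505 or z ≈ -5.4495.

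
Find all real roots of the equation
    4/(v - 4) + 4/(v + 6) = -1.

Multiply both sides by (v - 4)(v + 6):
4(v + 6) + 4(v - 4) = -(v - 4)(v + 6).
Expand and collect terms: -v² - 10v + 16 = 0.
By the quadratic formula, v = (10 ± √164) / -2, so v ≈ -11.4031 or v ≈ 1.4031.
Neither value makes a denominator zero (v ≠ 4, v ≠ -6), so both are valid.

v = -11.4031 or v = 1.4031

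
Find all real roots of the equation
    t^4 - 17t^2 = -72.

t = -3 or t = -2.8284 or t = 2.8284 or t = 3

Let u = t^2. The equation becomes u^2 - 17u + 72 = 0.
Factor: (u - 8)(u - 9) = 0, so u = 8 or u = 9.
t^2 = 8 gives t = +/-2*sqrt(2) ~= +/-2.8284.
t^2 = 9 gives t = +/-3.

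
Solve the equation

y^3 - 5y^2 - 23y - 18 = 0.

y = -2 or y = -1.1098 or y = 8.1098

Possible rational roots are divisors of -18. Testing y = -2 gives 0, so (y + 2) is a factor.
Divide: y^3 - 5y^2 - 23y - 18 = (y + 2)(y^2 - 7y - 9).
Apply the quadratic formula to y^2 - 7y - 9 = 0: y = (7 +/- sqrt(85))/2, i.e. y ~= 8.1098 or y ~= -1.1098.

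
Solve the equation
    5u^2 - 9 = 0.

u = -1.3416 or u = 1.3416

Discriminant: (0)^2 - 4*5*(-9) = 180.
Quadratic formula: u = (0 +/- sqrt(180)) / 10.
So u = 3*sqrt(5)/5 ~= 1.3416 or u = -3*sqrt(5)/5 ~= -1.3416.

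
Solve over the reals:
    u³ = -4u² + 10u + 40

Rearrange: u³ + 4u² - 10u - 40 = 0.
Possible rational roots are divisors of -40. Testing u = -4 gives 0, so (u + 4) is a factor.
Divide: u³ + 4u² - 10u - 40 = (u + 4)(u² - 10).
Apply the quadratic formula to u² - 10 = 0: u = (0 ± √40)/2, i.e. u ≈ 3.1623 or u ≈ -3.1623.

u = -4 or u = -3.1623 or u = 3.1623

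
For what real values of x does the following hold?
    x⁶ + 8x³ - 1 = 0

x = -2.0102 or x = 0.4975

Let u = x³. The equation becomes u² + 8u - 1 = 0.
By the quadratic formula, u = -4 + √(17) or u = -√(17) - 4.
x³ = -4 + √(17) gives x = ∛(-4 + √(17)) ≈ 0.4975.
x³ = -√(17) - 4 gives x = -∛(4 + √(17)) ≈ -2.0102.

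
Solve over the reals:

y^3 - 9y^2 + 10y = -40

y = -1.5311 or y = 4 or y = 6.5311

Rearrange: y^3 - 9y^2 + 10y + 40 = 0.
Possible rational roots are divisors of 40. Testing y = 4 gives 0, so (y - 4) is a factor.
Divide: y^3 - 9y^2 + 10y + 40 = (y - 4)(y^2 - 5y - 10).
Apply the quadratic formula to y^2 - 5y - 10 = 0: y = (5 +/- sqrt(65))/2, i.e. y ~= 6.5311 or y ~= -1.5311.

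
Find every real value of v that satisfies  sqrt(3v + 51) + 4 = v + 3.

Isolate the radical: sqrt(3v + 51) = v - 1.
Square both sides: 3v + 51 = (v - 1)^2.
Expand and rearrange: v^2 - 5v - 50 = 0.
Solving gives v = 10 or v = -5.
Check each candidate in the original equation:
  v = 10: sqrt(81) = 9, while v - 1 = 9 — valid.
  v = -5: sqrt(36) = 6, while v - 1 = -6 — extraneous.

v = 10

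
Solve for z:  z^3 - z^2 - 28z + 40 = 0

z = -5.4641 or z = 1.4641 or z = 5

Possible rational roots are divisors of 40. Testing z = 5 gives 0, so (z - 5) is a factor.
Divide: z^3 - z^2 - 28z + 40 = (z - 5)(z^2 + 4z - 8).
Apply the quadratic formula to z^2 + 4z - 8 = 0: z = (-4 +/- sqrt(48))/2, i.e. z ~= 1.4641 or z ~= -5.4641.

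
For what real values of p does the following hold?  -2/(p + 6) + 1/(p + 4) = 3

Multiply both sides by (p + 6)(p + 4):
-2(p + 4) + (p + 6) = 3(p + 6)(p + 4).
Expand and collect terms: 3p^2 + 31p + 74 = 0.
By the quadratic formula, p = (-31 +/- sqrt(73)) / 6, so p ~= -3.7427 or p ~= -6.5907.
Neither value makes a denominator zero (p != -6, p != -4), so both are valid.

p = -6.5907 or p = -3.7427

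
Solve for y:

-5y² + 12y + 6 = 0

y = -0.4248 or y = 2.8248

Discriminant: (12)² − 4·(-5)·6 = 264.
Quadratic formula: y = (-12 ± √264) / (-10).
So y = 6/5 - √(66)/5 ≈ -0.4248 or y = 6/5 + √(66)/5 ≈ 2.8248.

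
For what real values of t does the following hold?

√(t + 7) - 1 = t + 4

t = -3

Isolate the radical: √(t + 7) = t + 5.
Square both sides: t + 7 = (t + 5)².
Expand and rearrange: t² + 9t + 18 = 0.
Solving gives t = -3 or t = -6.
Check each candidate in the original equation:
  t = -3: √(4) = 2, while t + 5 = 2 — valid.
  t = -6: √(1) = 1, while t + 5 = -1 — extraneous.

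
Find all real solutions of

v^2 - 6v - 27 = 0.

Factor: (v + 3)(v - 9) = 0.
So v = -3 or v = 9.

v = -3 or v = 9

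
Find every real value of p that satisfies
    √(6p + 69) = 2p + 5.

p = 2

Square both sides: 6p + 69 = (2p + 5)².
Expand and rearrange: 4p² + 14p - 44 = 0.
Solving gives p = 2 or p = -5.5.
Check each candidate in the original equation:
  p = 2: √(81) = 9, while 2p + 5 = 9 — valid.
  p = -5.5: √(36) = 6, while 2p + 5 = -6 — extraneous.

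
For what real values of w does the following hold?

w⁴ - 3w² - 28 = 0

Let u = w². The equation becomes u² - 3u - 28 = 0.
Factor: (u + 4)(u - 7) = 0, so u = -4 or u = 7.
w² = -4 < 0 has no real solution.
w² = 7 gives w = ±√(7) ≈ ±2.6458.

w = -2.6458 or w = 2.6458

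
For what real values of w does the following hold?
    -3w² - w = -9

Rearrange to standard form: -3w² - w + 9 = 0.
Discriminant: (-1)² − 4·(-3)·9 = 109.
Quadratic formula: w = (1 ± √109) / (-6).
So w = -√(109)/6 - 1/6 ≈ -1.9067 or w = -1/6 + √(109)/6 ≈ 1.5734.

w = -1.9067 or w = 1.5734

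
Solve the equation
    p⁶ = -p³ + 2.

p = -1.2599 or p = 1

Let u = p³. The equation becomes u² + u - 2 = 0.
Factor: (u + 2)(u - 1) = 0, so u = -2 or u = 1.
p³ = -2 gives p = -∛(2) ≈ -1.2599.
p³ = 1 gives p = 1.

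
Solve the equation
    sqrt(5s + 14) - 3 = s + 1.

Isolate the radical: sqrt(5s + 14) = s + 4.
Square both sides: 5s + 14 = (s + 4)^2.
Expand and rearrange: s^2 + 3s + 2 = 0.
Solving gives s = -1 or s = -2.
Check each candidate in the original equation:
  s = -1: sqrt(9) = 3, while s + 4 = 3 — valid.
  s = -2: sqrt(4) = 2, while s + 4 = 2 — valid.

s = -2 or s = -1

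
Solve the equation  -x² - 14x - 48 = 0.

Factor: -1(x + 6)(x + 8) = 0.
So x = -6 or x = -8.

x = -8 or x = -6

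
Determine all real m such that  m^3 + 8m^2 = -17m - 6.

Rearrange: m^3 + 8m^2 + 17m + 6 = 0.
Possible rational roots are divisors of 6. Testing m = -3 gives 0, so (m + 3) is a factor.
Divide: m^3 + 8m^2 + 17m + 6 = (m + 3)(m^2 + 5m + 2).
Apply the quadratic formula to m^2 + 5m + 2 = 0: m = (-5 +/- sqrt(17))/2, i.e. m ~= -0.4384 or m ~= -4.5616.

m = -4.5616 or m = -3 or m = -0.4384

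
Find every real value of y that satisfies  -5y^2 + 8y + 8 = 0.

Discriminant: (8)^2 - 4*(-5)*8 = 224.
Quadratic formula: y = (-8 +/- sqrt(224)) / (-10).
So y = 4/5 - 2*sqrt(14)/5 ~= -0.6967 or y = 4/5 + 2*sqrt(14)/5 ~= 2.2967.

y = -0.6967 or y = 2.2967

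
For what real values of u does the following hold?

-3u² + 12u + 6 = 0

Discriminant: (12)² − 4·(-3)·6 = 216.
Quadratic formula: u = (-12 ± √216) / (-6).
So u = 2 - √(6) ≈ -0.4495 or u = 2 + √(6) ≈ 4.4495.

u = -0.4495 or u = 4.4495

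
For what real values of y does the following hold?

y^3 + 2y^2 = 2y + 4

Rearrange: y^3 + 2y^2 - 2y - 4 = 0.
Possible rational roots are divisors of -4. Testing y = -2 gives 0, so (y + 2) is a factor.
Divide: y^3 + 2y^2 - 2y - 4 = (y + 2)(y^2 - 2).
Apply the quadratic formula to y^2 - 2 = 0: y = (0 +/- sqrt(8))/2, i.e. y ~= 1.4142 or y ~= -1.4142.

y = -2 or y = -1.4142 or y = 1.4142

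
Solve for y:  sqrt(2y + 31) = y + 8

y = -3

Square both sides: 2y + 31 = (y + 8)^2.
Expand and rearrange: y^2 + 14y + 33 = 0.
Solving gives y = -3 or y = -11.
Check each candidate in the original equation:
  y = -3: sqrt(25) = 5, while y + 8 = 5 — valid.
  y = -11: sqrt(9) = 3, while y + 8 = -3 — extraneous.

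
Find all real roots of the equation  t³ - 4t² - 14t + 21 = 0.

Possible rational roots are divisors of 21. Testing t = -3 gives 0, so (t + 3) is a factor.
Divide: t³ - 4t² - 14t + 21 = (t + 3)(t² - 7t + 7).
Apply the quadratic formula to t² - 7t + 7 = 0: t = (7 ± √21)/2, i.e. t ≈ 5.7913 or t ≈ 1.2087.

t = -3 or t = 1.2087 or t = 5.7913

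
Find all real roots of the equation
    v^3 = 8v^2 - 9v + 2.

Rearrange: v^3 - 8v^2 + 9v - 2 = 0.
Possible rational roots are divisors of -2. Testing v = 1 gives 0, so (v - 1) is a factor.
Divide: v^3 - 8v^2 + 9v - 2 = (v - 1)(v^2 - 7v + 2).
Apply the quadratic formula to v^2 - 7v + 2 = 0: v = (7 +/- sqrt(41))/2, i.e. v ~= 6.7016 or v ~= 0.2984.

v = 0.2984 or v = 1 or v = 6.7016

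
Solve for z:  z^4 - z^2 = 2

z = -1.4142 or z = 1.4142

Let u = z^2. The equation becomes u^2 - u - 2 = 0.
Factor: (u - 2)(u + 1) = 0, so u = 2 or u = -1.
z^2 = 2 gives z = +/-sqrt(2) ~= +/-1.4142.
z^2 = -1 < 0 has no real solution.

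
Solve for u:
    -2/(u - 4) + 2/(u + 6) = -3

u = -6.6273 or u = 4.6273

Multiply both sides by (u - 4)(u + 6):
-2(u + 6) + 2(u - 4) = -3(u - 4)(u + 6).
Expand and collect terms: -3u^2 - 6u + 92 = 0.
By the quadratic formula, u = (6 +/- sqrt(1140)) / -6, so u ~= -6.6273 or u ~= 4.6273.
Neither value makes a denominator zero (u != 4, u != -6), so both are valid.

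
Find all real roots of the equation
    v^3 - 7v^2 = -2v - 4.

v = -0.6056 or v = 1 or v = 6.6056

Rearrange: v^3 - 7v^2 + 2v + 4 = 0.
Possible rational roots are divisors of 4. Testing v = 1 gives 0, so (v - 1) is a factor.
Divide: v^3 - 7v^2 + 2v + 4 = (v - 1)(v^2 - 6v - 4).
Apply the quadratic formula to v^2 - 6v - 4 = 0: v = (6 +/- sqrt(52))/2, i.e. v ~= 6.6056 or v ~= -0.6056.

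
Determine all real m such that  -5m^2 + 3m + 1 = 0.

Discriminant: (3)^2 - 4*(-5)*1 = 29.
Quadratic formula: m = (-3 +/- sqrt(29)) / (-10).
So m = 3/10 - sqrt(29)/10 ~= -0.2385 or m = 3/10 + sqrt(29)/10 ~= 0.8385.

m = -0.2385 or m = 0.8385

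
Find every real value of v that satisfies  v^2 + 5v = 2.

Rearrange to standard form: v^2 + 5v - 2 = 0.
Discriminant: (5)^2 - 4*1*(-2) = 33.
Quadratic formula: v = (-5 +/- sqrt(33)) / 2.
So v = -5/2 + sqrt(33)/2 ~= 0.3723 or v = -sqrt(33)/2 - 5/2 ~= -5.3723.

v = -5.3723 or v = 0.3723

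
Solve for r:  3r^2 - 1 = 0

r = -0.5774 or r = 0.5774

Discriminant: (0)^2 - 4*3*(-1) = 12.
Quadratic formula: r = (0 +/- sqrt(12)) / 6.
So r = sqrt(3)/3 ~= 0.5774 or r = -sqrt(3)/3 ~= -0.5774.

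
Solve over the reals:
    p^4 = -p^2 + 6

p = -1.4142 or p = 1.4142

Let u = p^2. The equation becomes u^2 + u - 6 = 0.
Factor: (u - 2)(u + 3) = 0, so u = 2 or u = -3.
p^2 = 2 gives p = +/-sqrt(2) ~= +/-1.4142.
p^2 = -3 < 0 has no real solution.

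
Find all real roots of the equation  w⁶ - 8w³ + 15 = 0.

Let u = w³. The equation becomes u² - 8u + 15 = 0.
Factor: (u - 5)(u - 3) = 0, so u = 5 or u = 3.
w³ = 5 gives w = ∛(5) ≈ 1.71.
w³ = 3 gives w = ∛(3) ≈ 1.4422.

w = 1.4422 or w = 1.71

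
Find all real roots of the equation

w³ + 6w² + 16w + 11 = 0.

w = -1

Possible rational roots are divisors of 11. Testing w = -1 gives 0, so (w + 1) is a factor.
Divide: w³ + 6w² + 16w + 11 = (w + 1)(w² + 5w + 11).
The quadratic w² + 5w + 11 has discriminant -19 < 0, so no further real roots.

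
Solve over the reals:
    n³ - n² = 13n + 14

n = -2 or n = -1.5414 or n = 4.5414

Rearrange: n³ - n² - 13n - 14 = 0.
Possible rational roots are divisors of -14. Testing n = -2 gives 0, so (n + 2) is a factor.
Divide: n³ - n² - 13n - 14 = (n + 2)(n² - 3n - 7).
Apply the quadratic formula to n² - 3n - 7 = 0: n = (3 ± √37)/2, i.e. n ≈ 4.5414 or n ≈ -1.5414.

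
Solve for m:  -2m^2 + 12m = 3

m = 0.2614 or m = 5.7386

Rearrange to standard form: -2m^2 + 12m - 3 = 0.
Discriminant: (12)^2 - 4*(-2)*(-3) = 120.
Quadratic formula: m = (-12 +/- sqrt(120)) / (-4).
So m = 3 - sqrt(30)/2 ~= 0.2614 or m = sqrt(30)/2 + 3 ~= 5.7386.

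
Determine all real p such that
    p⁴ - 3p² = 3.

p = -1.9471 or p = 1.9471

Let u = p². The equation becomes u² - 3u - 3 = 0.
By the quadratic formula, u = 3/2 + √(21)/2 or u = 3/2 - √(21)/2.
p² = 3/2 + √(21)/2 gives p = ±√(3/2 + √(21)/2) ≈ ±1.9471.
p² = 3/2 - √(21)/2 < 0 has no real solution.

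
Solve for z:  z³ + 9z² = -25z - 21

Rearrange: z³ + 9z² + 25z + 21 = 0.
Possible rational roots are divisors of 21. Testing z = -3 gives 0, so (z + 3) is a factor.
Divide: z³ + 9z² + 25z + 21 = (z + 3)(z² + 6z + 7).
Apply the quadratic formula to z² + 6z + 7 = 0: z = (-6 ± √8)/2, i.e. z ≈ -1.5858 or z ≈ -4.4142.

z = -4.4142 or z = -3 or z = -1.5858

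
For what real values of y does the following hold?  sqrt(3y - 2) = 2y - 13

Square both sides: 3y - 2 = (2y - 13)^2.
Expand and rearrange: 4y^2 - 55y + 171 = 0.
Solving gives y = 9 or y = 4.75.
Check each candidate in the original equation:
  y = 9: sqrt(25) = 5, while 2y - 13 = 5 — valid.
  y = 4.75: sqrt(12.25) = 3.5, while 2y - 13 = -3.5 — extraneous.

y = 9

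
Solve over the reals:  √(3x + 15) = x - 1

x = 7

Square both sides: 3x + 15 = (x - 1)².
Expand and rearrange: x² - 5x - 14 = 0.
Solving gives x = 7 or x = -2.
Check each candidate in the original equation:
  x = 7: √(36) = 6, while x - 1 = 6 — valid.
  x = -2: √(9) = 3, while x - 1 = -3 — extraneous.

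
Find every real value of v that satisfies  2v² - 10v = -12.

Bring every term to one side: 2v² - 10v + 12 = 0.
Factor: 2(v - 3)(v - 2) = 0.
So v = 3 or v = 2.

v = 2 or v = 3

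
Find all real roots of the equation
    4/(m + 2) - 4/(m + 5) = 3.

m = -6 or m = -1

Multiply both sides by (m + 2)(m + 5):
4(m + 5) - 4(m + 2) = 3(m + 2)(m + 5).
Expand and collect terms: 3m^2 + 21m + 18 = 0.
Factor or apply the quadratic formula: m = -1 or m = -6.
Neither value makes a denominator zero (m != -2, m != -5), so both are valid.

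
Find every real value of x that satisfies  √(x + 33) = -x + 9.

Square both sides: x + 33 = (-x + 9)².
Expand and rearrange: x² - 19x + 48 = 0.
Solving gives x = 16 or x = 3.
Check each candidate in the original equation:
  x = 16: √(49) = 7, while -x + 9 = -7 — extraneous.
  x = 3: √(36) = 6, while -x + 9 = 6 — valid.

x = 3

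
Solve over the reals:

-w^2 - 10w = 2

w = -9.7958 or w = -0.2042

Rearrange to standard form: -w^2 - 10w - 2 = 0.
Discriminant: (-10)^2 - 4*(-1)*(-2) = 92.
Quadratic formula: w = (10 +/- sqrt(92)) / (-2).
So w = -5 - sqrt(23) ~= -9.7958 or w = -5 + sqrt(23) ~= -0.2042.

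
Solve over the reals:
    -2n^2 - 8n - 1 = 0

n = -3.8708 or n = -0.1292

Discriminant: (-8)^2 - 4*(-2)*(-1) = 56.
Quadratic formula: n = (8 +/- sqrt(56)) / (-4).
So n = -2 - sqrt(14)/2 ~= -3.8708 or n = -2 + sqrt(14)/2 ~= -0.1292.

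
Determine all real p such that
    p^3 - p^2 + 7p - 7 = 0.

p = 1

Possible rational roots are divisors of -7. Testing p = 1 gives 0, so (p - 1) is a factor.
Divide: p^3 - p^2 + 7p - 7 = (p - 1)(p^2 + 7).
The quadratic p^2 + 7 has discriminant -28 < 0, so no further real roots.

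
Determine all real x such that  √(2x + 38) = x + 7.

x = -1

Square both sides: 2x + 38 = (x + 7)².
Expand and rearrange: x² + 12x + 11 = 0.
Solving gives x = -1 or x = -11.
Check each candidate in the original equation:
  x = -1: √(36) = 6, while x + 7 = 6 — valid.
  x = -11: √(16) = 4, while x + 7 = -4 — extraneous.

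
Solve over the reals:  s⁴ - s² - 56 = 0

Let u = s². The equation becomes u² - u - 56 = 0.
Factor: (u + 7)(u - 8) = 0, so u = -7 or u = 8.
s² = -7 < 0 has no real solution.
s² = 8 gives s = ±2·√(2) ≈ ±2.8284.

s = -2.8284 or s = 2.8284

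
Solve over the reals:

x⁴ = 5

x = -1.4953 or x = 1.4953

Let u = x². The equation becomes u² - 5 = 0.
By the quadratic formula, u = √(5) or u = -√(5).
x² = √(5) gives x = ±5^(1/4) ≈ ±1.4953.
x² = -√(5) < 0 has no real solution.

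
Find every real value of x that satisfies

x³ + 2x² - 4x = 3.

x = -3 or x = -0.618 or x = 1.618

Rearrange: x³ + 2x² - 4x - 3 = 0.
Possible rational roots are divisors of -3. Testing x = -3 gives 0, so (x + 3) is a factor.
Divide: x³ + 2x² - 4x - 3 = (x + 3)(x² - x - 1).
Apply the quadratic formula to x² - x - 1 = 0: x = (1 ± √5)/2, i.e. x ≈ 1.618 or x ≈ -0.618.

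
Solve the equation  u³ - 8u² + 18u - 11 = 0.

Possible rational roots are divisors of -11. Testing u = 1 gives 0, so (u - 1) is a factor.
Divide: u³ - 8u² + 18u - 11 = (u - 1)(u² - 7u + 11).
Apply the quadratic formula to u² - 7u + 11 = 0: u = (7 ± √5)/2, i.e. u ≈ 4.618 or u ≈ 2.382.

u = 1 or u = 2.382 or u = 4.618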